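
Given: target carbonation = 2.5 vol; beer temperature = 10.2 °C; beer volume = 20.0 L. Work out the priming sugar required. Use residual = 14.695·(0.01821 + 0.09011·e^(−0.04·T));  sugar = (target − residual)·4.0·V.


residual = 14.695·(0.01821 + 0.09011·e^(−0.04·10.2)) = 1.1481
sugar = (2.5 − 1.1481)·4.0·20.0

108.1489 g


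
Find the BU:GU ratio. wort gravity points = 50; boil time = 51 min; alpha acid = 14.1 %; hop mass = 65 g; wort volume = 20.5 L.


U = 1.65·0.000125^(GP/1000)·(1−e^(−0.04t))/4.15;  IBU = (α/100)·m·U·1000/V;  BU:GU = IBU/GP
U = 1.65·0.000125^(50/1000)·(1−e^(−0.04·51))/4.15 = 0.2207
IBU = (14.1/100)·65·0.2207·1000/20.5 = 98.6654
BU:GU = 98.6654/50

1.9733


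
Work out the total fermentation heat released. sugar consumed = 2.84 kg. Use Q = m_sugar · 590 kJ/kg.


Q = 2.84 · 590

1675.6000 kJ


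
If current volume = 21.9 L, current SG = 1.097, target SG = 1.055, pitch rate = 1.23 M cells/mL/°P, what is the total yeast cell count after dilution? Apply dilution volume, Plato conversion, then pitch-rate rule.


V_w = V·((SG_c−1)/(SG_t−1)−1);  °P = 259 − 259/SG_t;  cells = rate·(V+V_w)·°P
V_w = 21.9·((1.097−1)/(1.055−1)−1) = 16.7236
V_final = 21.9 + 16.7236 = 38.6236
°P = 259 − 259/1.055 = 13.5024
cells = 1.23·38.6236·13.5024

641.4581 billion cells


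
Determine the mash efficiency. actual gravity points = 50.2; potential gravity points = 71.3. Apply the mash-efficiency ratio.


efficiency = actual / potential × 100
efficiency = 50.2 / 71.3 × 100

70.4067 %


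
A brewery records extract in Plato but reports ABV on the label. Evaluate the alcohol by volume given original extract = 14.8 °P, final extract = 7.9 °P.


SG = 259/(259 − P);  ABV = (OG − FG)·131.25
OG = 259/(259 − 14.8) = 1.0606
FG = 259/(259 − 7.9) = 1.0315
ABV = (1.0606 − 1.0315)·131.25

3.8252 % ABV


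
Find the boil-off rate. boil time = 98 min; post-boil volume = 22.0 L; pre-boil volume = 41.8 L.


rate = (V_pre − V_post) / (t_min/60)
rate = (41.8 − 22.0) / (98/60)

12.1224 L/hr


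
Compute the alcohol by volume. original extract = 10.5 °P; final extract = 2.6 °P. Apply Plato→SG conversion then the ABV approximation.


SG = 259/(259 − P);  ABV = (OG − FG)·131.25
OG = 259/(259 − 10.5) = 1.0423
FG = 259/(259 − 2.6) = 1.0101
ABV = (1.0423 − 1.0101)·131.25

4.2148 % ABV


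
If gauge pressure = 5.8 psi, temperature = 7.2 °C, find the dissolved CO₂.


vols = (P + 14.695)·(0.01821 + 0.09011·e^(−0.04·T))
vols = (5.8 + 14.695)·(0.01821 + 0.09011·e^(−0.04·7.2))

1.7579 volumes


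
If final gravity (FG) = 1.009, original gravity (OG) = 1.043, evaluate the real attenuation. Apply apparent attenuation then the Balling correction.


AA = (OG−FG)/(OG−1)·100;  RA = AA·0.8192
AA = (1.043 − 1.009)/(1.043 − 1)·100 = 79.0698
RA = 79.0698·0.8192

64.7740 %


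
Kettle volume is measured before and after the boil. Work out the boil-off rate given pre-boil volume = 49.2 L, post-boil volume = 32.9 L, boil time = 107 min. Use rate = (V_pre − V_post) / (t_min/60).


rate = (49.2 − 32.9) / (107/60)

9.1402 L/hr


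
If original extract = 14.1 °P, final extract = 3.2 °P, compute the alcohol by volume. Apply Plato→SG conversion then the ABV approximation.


SG = 259/(259 − P);  ABV = (OG − FG)·131.25
OG = 259/(259 − 14.1) = 1.0576
FG = 259/(259 − 3.2) = 1.0125
ABV = (1.0576 − 1.0125)·131.25

5.9147 % ABV


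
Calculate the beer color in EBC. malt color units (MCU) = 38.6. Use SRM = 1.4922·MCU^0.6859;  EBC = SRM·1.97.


SRM = 1.4922·38.6^0.6859 = 18.2838
EBC = 18.2838·1.97

36.0192 EBC


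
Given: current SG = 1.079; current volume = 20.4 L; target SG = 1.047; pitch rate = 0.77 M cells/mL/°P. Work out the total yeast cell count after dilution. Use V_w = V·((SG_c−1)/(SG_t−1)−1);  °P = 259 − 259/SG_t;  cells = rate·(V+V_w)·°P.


V_w = 20.4·((1.079−1)/(1.047−1)−1) = 13.8894
V_final = 20.4 + 13.8894 = 34.2894
°P = 259 − 259/1.047 = 11.6266
cells = 0.77·34.2894·11.6266

306.9736 billion cells


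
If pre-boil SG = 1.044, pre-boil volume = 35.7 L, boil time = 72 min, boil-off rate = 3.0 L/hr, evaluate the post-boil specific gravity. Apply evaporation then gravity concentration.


V_post = V_pre − rate·(t/60);  SG_post = 1 + (SG_pre−1)·V_pre/V_post
V_post = 35.7 − 3.0·(72/60) = 32.1000
SG_post = 1 + (1.044 − 1)·35.7/32.1000

1.0489


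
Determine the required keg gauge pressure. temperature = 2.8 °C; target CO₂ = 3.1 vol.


psi = vols/(0.01821 + 0.09011·e^(−0.04·T)) − 14.695
psi = 3.1/(0.01821 + 0.09011·e^(−0.04·2.8)) − 14.695

16.6903 psi


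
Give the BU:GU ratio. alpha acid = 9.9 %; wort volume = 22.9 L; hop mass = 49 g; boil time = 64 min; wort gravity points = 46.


U = 1.65·0.000125^(GP/1000)·(1−e^(−0.04t))/4.15;  IBU = (α/100)·m·U·1000/V;  BU:GU = IBU/GP
U = 1.65·0.000125^(46/1000)·(1−e^(−0.04·64))/4.15 = 0.2426
IBU = (9.9/100)·49·0.2426·1000/22.9 = 51.3982
BU:GU = 51.3982/46

1.1174


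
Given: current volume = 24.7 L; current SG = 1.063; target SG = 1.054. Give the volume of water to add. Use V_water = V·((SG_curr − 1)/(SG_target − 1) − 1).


V_water = 24.7·((1.063 − 1)/(1.054 − 1) − 1)

4.1167 L


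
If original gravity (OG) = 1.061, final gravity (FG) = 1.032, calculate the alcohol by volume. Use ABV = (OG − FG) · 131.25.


ABV = (1.061 − 1.032) · 131.25

3.8062 % ABV


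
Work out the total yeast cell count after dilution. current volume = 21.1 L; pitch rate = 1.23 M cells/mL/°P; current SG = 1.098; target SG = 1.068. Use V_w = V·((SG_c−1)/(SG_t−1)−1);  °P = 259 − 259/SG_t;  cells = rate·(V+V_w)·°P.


V_w = 21.1·((1.098−1)/(1.068−1)−1) = 9.3088
V_final = 21.1 + 9.3088 = 30.4088
°P = 259 − 259/1.068 = 16.4906
cells = 1.23·30.4088·16.4906

616.7969 billion cells


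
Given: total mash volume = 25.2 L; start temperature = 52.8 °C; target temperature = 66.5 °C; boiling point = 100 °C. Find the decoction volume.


V_dec = V_total·(T_target − T_start)/(T_boil − T_start)
V_dec = 25.2·(66.5 − 52.8)/(100 − 52.8)

7.3144 L


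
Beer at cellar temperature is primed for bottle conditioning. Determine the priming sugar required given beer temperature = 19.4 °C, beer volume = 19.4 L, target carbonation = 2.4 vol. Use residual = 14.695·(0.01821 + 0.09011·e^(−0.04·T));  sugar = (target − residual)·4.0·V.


residual = 14.695·(0.01821 + 0.09011·e^(−0.04·19.4)) = 0.8770
sugar = (2.4 − 0.8770)·4.0·19.4

118.1821 g


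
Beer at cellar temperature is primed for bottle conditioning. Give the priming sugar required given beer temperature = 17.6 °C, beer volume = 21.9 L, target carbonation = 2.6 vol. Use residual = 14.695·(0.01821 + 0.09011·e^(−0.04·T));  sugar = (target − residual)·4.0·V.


residual = 14.695·(0.01821 + 0.09011·e^(−0.04·17.6)) = 0.9225
sugar = (2.6 − 0.9225)·4.0·21.9

146.9461 g


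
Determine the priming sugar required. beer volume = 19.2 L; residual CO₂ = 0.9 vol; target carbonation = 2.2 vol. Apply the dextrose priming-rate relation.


sugar = (target − residual)·4.0·V
sugar = (2.2 − 0.9)·4.0·19.2

99.8400 g


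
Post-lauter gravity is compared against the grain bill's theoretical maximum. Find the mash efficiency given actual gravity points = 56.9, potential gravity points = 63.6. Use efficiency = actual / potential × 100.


efficiency = 56.9 / 63.6 × 100

89.4654 %


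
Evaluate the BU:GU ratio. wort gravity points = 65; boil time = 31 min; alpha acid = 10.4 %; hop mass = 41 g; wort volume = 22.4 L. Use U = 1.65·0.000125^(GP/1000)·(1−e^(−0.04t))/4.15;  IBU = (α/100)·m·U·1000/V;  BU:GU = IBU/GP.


U = 1.65·0.000125^(65/1000)·(1−e^(−0.04·31))/4.15 = 0.1575
IBU = (10.4/100)·41·0.1575·1000/22.4 = 29.9874
BU:GU = 29.9874/65

0.4613


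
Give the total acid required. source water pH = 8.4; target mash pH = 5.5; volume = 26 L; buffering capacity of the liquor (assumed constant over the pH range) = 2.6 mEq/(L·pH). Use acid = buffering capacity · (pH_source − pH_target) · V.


acid = 2.6 · (8.4 − 5.5) · 26

196.0400 mEq


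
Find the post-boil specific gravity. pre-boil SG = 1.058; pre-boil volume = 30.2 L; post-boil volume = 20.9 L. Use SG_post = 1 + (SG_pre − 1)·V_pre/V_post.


pts_pre = (1.058 − 1)·1000 = 58.0000
pts_post = 58.0000·30.2/20.9 = 83.8086
SG_post = 1 + 83.8086/1000

1.0838


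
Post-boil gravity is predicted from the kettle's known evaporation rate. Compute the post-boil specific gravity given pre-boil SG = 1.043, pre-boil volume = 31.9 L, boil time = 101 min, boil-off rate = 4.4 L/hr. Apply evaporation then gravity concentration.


V_post = V_pre − rate·(t/60);  SG_post = 1 + (SG_pre−1)·V_pre/V_post
V_post = 31.9 − 4.4·(101/60) = 24.4933
SG_post = 1 + (1.043 − 1)·31.9/24.4933

1.0560


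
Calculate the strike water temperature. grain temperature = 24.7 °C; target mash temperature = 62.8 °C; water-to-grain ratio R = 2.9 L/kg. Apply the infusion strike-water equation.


T_strike = (0.41/R)·(T_mash − T_grain) + T_mash
T_strike = (0.41/2.9)·(62.8 − 24.7) + 62.8

68.1866 °C


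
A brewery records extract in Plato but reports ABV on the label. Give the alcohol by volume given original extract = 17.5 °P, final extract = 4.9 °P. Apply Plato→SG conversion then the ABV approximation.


SG = 259/(259 − P);  ABV = (OG − FG)·131.25
OG = 259/(259 − 17.5) = 1.0725
FG = 259/(259 − 4.9) = 1.0193
ABV = (1.0725 − 1.0193)·131.25

6.9799 % ABV


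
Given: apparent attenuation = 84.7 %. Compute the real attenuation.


RA = AA · 0.8192
RA = 84.7 · 0.8192

69.3862 %


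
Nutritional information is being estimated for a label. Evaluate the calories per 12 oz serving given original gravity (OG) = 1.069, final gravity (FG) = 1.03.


ABW = (OG−FG)·131.25·0.79/FG;  °P = 259 − 259/SG (for OG→OE and FG→AE);  RE = 0.1808·OE + 0.8192·AE;  Cal = (6.9·ABW + 4·(RE−0.1))·FG·3.55
ABW = (1.069 − 1.03)·131.25·0.79/1.03 = 3.9260
OE = 259 − 259/1.069 = 16.7175 °P
AE = 259 − 259/1.03 = 7.5437 °P
RE = 0.1808·16.7175 + 0.8192·7.5437 = 9.2023 °P
Cal = (6.9·3.9260 + 4·(9.2023−0.1))·1.03·3.55

232.1836 kcal


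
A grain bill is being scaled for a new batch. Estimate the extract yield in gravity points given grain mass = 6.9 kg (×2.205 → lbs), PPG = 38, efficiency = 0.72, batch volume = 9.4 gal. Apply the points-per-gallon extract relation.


points = lbs × PPG × eff / vol
lbs = 6.9 × 2.205 = 15.2145
points = 15.2145 × 38 × 0.72 / 9.4

44.2839 points


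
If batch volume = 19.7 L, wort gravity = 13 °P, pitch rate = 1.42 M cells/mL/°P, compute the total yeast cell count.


cells (billions) = rate · V_L · °P
cells = 1.42 · 19.7 · 13

363.6620 billion cells


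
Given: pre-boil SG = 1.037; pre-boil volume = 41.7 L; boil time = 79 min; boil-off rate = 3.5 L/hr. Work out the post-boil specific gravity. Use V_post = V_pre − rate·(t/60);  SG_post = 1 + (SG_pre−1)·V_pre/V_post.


V_post = 41.7 − 3.5·(79/60) = 37.0917
SG_post = 1 + (1.037 − 1)·41.7/37.0917

1.0416


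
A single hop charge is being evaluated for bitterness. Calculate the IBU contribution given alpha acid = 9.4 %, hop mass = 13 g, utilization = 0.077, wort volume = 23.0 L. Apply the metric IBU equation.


IBU = (α/100)·mass·U·1000 / V
IBU = (9.4/100)·13·0.077·1000 / 23.0

4.0910 IBU


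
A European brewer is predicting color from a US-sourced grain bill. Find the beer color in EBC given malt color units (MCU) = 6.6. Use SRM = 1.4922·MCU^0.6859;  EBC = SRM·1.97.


SRM = 1.4922·6.6^0.6859 = 5.4444
EBC = 5.4444·1.97

10.7255 EBC


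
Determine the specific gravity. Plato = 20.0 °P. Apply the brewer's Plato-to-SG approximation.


SG = 259/(259 − P)
SG = 259/(259 − 20.0)

1.0837


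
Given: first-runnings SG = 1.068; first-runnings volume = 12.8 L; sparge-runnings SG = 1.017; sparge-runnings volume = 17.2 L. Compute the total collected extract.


total = Σ (SG_i − 1)·1000·V_i
first = (1.068 − 1)·1000·12.8 = 870.4000
sparge = (1.017 − 1)·1000·17.2 = 292.4000
total = 870.4000 + 292.4000

1162.8000 gravity·L


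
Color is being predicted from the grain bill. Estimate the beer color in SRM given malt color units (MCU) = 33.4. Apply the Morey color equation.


SRM = 1.4922 · MCU^0.6859
SRM = 1.4922 · 33.4^0.6859

16.5564 SRM


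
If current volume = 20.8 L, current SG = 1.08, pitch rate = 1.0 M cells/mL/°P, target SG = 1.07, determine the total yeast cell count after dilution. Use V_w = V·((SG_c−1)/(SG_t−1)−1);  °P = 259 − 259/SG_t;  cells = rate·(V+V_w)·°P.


V_w = 20.8·((1.08−1)/(1.07−1)−1) = 2.9714
V_final = 20.8 + 2.9714 = 23.7714
°P = 259 − 259/1.07 = 16.9439
cells = 1.0·23.7714·16.9439

402.7813 billion cells


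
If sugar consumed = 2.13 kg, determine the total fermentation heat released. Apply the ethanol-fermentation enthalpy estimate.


Q = m_sugar · 590 kJ/kg
Q = 2.13 · 590

1256.7000 kJ


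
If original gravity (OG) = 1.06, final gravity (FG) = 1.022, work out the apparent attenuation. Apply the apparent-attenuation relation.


AA = (OG − FG)/(OG − 1) · 100
AA = (1.06 − 1.022)/(1.06 − 1) · 100

63.3333 %


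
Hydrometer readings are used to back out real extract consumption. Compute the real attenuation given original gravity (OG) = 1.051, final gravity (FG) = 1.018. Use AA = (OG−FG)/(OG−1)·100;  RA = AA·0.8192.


AA = (1.051 − 1.018)/(1.051 − 1)·100 = 64.7059
RA = 64.7059·0.8192

53.0071 %


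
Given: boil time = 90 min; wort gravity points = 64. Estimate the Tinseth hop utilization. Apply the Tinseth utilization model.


U = 1.65·0.000125^(GP/1000) · (1 − e^(−0.04·t))/4.15
bigness = 1.65·0.000125^(64/1000) = 0.9283
boil_factor = (1 − e^(−0.04·90))/4.15 = 0.2344
U = 0.9283 · 0.2344

0.2176


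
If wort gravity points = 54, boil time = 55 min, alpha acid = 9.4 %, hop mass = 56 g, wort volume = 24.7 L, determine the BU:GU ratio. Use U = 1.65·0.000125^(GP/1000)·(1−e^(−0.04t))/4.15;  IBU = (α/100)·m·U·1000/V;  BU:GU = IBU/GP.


U = 1.65·0.000125^(54/1000)·(1−e^(−0.04·55))/4.15 = 0.2176
IBU = (9.4/100)·56·0.2176·1000/24.7 = 46.3752
BU:GU = 46.3752/54

0.8588


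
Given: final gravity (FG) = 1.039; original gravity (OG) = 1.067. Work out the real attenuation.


AA = (OG−FG)/(OG−1)·100;  RA = AA·0.8192
AA = (1.067 − 1.039)/(1.067 − 1)·100 = 41.7910
RA = 41.7910·0.8192

34.2352 %


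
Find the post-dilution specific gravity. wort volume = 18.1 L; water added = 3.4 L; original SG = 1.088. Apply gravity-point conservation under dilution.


SG_new = 1 + (SG_old − 1)·V_old/(V_old + V_water)
pts = (1.088 − 1)·1000·18.1/(18.1 + 3.4) = 74.0837
SG_new = 1 + 74.0837/1000

1.0741


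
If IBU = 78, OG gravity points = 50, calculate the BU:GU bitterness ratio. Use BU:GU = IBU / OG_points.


BU:GU = 78 / 50

1.5600


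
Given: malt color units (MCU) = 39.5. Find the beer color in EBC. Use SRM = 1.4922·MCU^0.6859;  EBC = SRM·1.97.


SRM = 1.4922·39.5^0.6859 = 18.5752
EBC = 18.5752·1.97

36.5931 EBC


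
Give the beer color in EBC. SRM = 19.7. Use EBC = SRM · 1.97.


EBC = 19.7 · 1.97

38.8090 EBC


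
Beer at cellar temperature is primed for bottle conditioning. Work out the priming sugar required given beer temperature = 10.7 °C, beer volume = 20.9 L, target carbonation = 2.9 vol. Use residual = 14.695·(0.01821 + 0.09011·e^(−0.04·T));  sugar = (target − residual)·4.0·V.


residual = 14.695·(0.01821 + 0.09011·e^(−0.04·10.7)) = 1.1307
sugar = (2.9 − 1.1307)·4.0·20.9

147.9132 g


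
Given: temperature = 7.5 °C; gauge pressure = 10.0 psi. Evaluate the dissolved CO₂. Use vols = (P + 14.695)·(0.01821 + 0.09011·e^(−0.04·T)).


vols = (10.0 + 14.695)·(0.01821 + 0.09011·e^(−0.04·7.5))

2.0982 volumes


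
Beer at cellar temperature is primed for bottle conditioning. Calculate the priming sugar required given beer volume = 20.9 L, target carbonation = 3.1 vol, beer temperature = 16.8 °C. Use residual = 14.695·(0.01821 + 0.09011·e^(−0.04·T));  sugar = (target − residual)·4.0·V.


residual = 14.695·(0.01821 + 0.09011·e^(−0.04·16.8)) = 0.9438
sugar = (3.1 − 0.9438)·4.0·20.9

180.2559 g


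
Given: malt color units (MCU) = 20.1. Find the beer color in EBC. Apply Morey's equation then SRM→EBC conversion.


SRM = 1.4922·MCU^0.6859;  EBC = SRM·1.97
SRM = 1.4922·20.1^0.6859 = 11.6866
EBC = 11.6866·1.97

23.0227 EBC


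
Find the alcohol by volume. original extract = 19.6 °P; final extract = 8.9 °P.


SG = 259/(259 − P);  ABV = (OG − FG)·131.25
OG = 259/(259 − 19.6) = 1.0819
FG = 259/(259 − 8.9) = 1.0356
ABV = (1.0819 − 1.0356)·131.25

6.0750 % ABV


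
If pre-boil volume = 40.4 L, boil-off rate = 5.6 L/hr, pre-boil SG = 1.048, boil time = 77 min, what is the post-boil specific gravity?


V_post = V_pre − rate·(t/60);  SG_post = 1 + (SG_pre−1)·V_pre/V_post
V_post = 40.4 − 5.6·(77/60) = 33.2133
SG_post = 1 + (1.048 − 1)·40.4/33.2133

1.0584


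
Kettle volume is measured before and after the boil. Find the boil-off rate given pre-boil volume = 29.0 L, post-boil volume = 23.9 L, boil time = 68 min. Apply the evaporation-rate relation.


rate = (V_pre − V_post) / (t_min/60)
rate = (29.0 − 23.9) / (68/60)

4.5000 L/hr


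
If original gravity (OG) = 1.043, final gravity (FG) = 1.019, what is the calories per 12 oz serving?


ABW = (OG−FG)·131.25·0.79/FG;  °P = 259 − 259/SG (for OG→OE and FG→AE);  RE = 0.1808·OE + 0.8192·AE;  Cal = (6.9·ABW + 4·(RE−0.1))·FG·3.55
ABW = (1.043 − 1.019)·131.25·0.79/1.019 = 2.4421
OE = 259 − 259/1.043 = 10.6779 °P
AE = 259 − 259/1.019 = 4.8292 °P
RE = 0.1808·10.6779 + 0.8192·4.8292 = 5.8867 °P
Cal = (6.9·2.4421 + 4·(5.8867−0.1))·1.019·3.55

144.6878 kcal


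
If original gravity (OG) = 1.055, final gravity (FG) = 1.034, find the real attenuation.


AA = (OG−FG)/(OG−1)·100;  RA = AA·0.8192
AA = (1.055 − 1.034)/(1.055 − 1)·100 = 38.1818
RA = 38.1818·0.8192

31.2785 %


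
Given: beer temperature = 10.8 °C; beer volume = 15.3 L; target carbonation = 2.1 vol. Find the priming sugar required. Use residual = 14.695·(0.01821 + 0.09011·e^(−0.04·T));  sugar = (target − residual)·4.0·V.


residual = 14.695·(0.01821 + 0.09011·e^(−0.04·10.8)) = 1.1273
sugar = (2.1 − 1.1273)·4.0·15.3

59.5319 g


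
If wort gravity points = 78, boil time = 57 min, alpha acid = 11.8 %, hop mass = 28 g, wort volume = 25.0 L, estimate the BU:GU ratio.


U = 1.65·0.000125^(GP/1000)·(1−e^(−0.04t))/4.15;  IBU = (α/100)·m·U·1000/V;  BU:GU = IBU/GP
U = 1.65·0.000125^(78/1000)·(1−e^(−0.04·57))/4.15 = 0.1771
IBU = (11.8/100)·28·0.1771·1000/25.0 = 23.4010
BU:GU = 23.4010/78

0.3000


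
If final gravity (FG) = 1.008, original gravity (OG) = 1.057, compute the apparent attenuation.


AA = (OG − FG)/(OG − 1) · 100
AA = (1.057 − 1.008)/(1.057 − 1) · 100

85.9649 %


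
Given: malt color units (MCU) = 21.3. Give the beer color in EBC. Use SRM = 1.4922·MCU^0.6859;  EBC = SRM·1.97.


SRM = 1.4922·21.3^0.6859 = 12.1608
EBC = 12.1608·1.97

23.9568 EBC


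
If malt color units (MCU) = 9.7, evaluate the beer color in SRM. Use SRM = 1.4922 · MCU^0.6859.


SRM = 1.4922 · 9.7^0.6859

7.0901 SRM


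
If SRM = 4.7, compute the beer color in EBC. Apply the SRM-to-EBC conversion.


EBC = SRM · 1.97
EBC = 4.7 · 1.97

9.2590 EBC


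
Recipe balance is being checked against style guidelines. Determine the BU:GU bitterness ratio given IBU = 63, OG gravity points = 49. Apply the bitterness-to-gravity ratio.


BU:GU = IBU / OG_points
BU:GU = 63 / 49

1.2857


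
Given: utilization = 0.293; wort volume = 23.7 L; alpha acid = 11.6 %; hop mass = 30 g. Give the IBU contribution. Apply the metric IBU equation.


IBU = (α/100)·mass·U·1000 / V
IBU = (11.6/100)·30·0.293·1000 / 23.7

43.0228 IBU


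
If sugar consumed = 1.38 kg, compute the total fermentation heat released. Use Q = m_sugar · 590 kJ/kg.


Q = 1.38 · 590

814.2000 kJ


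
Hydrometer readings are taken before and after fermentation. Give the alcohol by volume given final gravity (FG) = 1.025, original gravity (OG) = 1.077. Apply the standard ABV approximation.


ABV = (OG − FG) · 131.25
ABV = (1.077 − 1.025) · 131.25

6.8250 % ABV


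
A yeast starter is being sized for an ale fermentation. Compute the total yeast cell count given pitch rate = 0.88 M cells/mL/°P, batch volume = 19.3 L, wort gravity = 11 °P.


cells (billions) = rate · V_L · °P
cells = 0.88 · 19.3 · 11

186.8240 billion cells


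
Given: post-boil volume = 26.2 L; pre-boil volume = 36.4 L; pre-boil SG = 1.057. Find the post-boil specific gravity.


SG_post = 1 + (SG_pre − 1)·V_pre/V_post
pts_pre = (1.057 − 1)·1000 = 57.0000
pts_post = 57.0000·36.4/26.2 = 79.1908
SG_post = 1 + 79.1908/1000

1.0792


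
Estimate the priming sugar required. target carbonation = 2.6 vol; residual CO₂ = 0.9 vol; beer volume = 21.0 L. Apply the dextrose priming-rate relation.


sugar = (target − residual)·4.0·V
sugar = (2.6 − 0.9)·4.0·21.0

142.8000 g


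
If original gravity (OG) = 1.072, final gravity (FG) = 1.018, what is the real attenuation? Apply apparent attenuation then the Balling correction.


AA = (OG−FG)/(OG−1)·100;  RA = AA·0.8192
AA = (1.072 − 1.018)/(1.072 − 1)·100 = 75.0000
RA = 75.0000·0.8192

61.4400 %


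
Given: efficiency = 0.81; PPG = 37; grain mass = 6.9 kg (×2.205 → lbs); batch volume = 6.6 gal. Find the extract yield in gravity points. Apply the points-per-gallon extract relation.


points = lbs × PPG × eff / vol
lbs = 6.9 × 2.205 = 15.2145
points = 15.2145 × 37 × 0.81 / 6.6

69.0877 points


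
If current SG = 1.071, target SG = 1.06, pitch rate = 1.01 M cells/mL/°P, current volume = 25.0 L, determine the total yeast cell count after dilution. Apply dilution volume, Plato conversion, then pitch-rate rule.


V_w = V·((SG_c−1)/(SG_t−1)−1);  °P = 259 − 259/SG_t;  cells = rate·(V+V_w)·°P
V_w = 25.0·((1.071−1)/(1.06−1)−1) = 4.5833
V_final = 25.0 + 4.5833 = 29.5833
°P = 259 − 259/1.06 = 14.6604
cells = 1.01·29.5833·14.6604

438.0399 billion cells


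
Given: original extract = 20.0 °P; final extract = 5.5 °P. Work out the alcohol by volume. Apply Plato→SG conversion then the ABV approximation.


SG = 259/(259 − P);  ABV = (OG − FG)·131.25
OG = 259/(259 − 20.0) = 1.0837
FG = 259/(259 − 5.5) = 1.0217
ABV = (1.0837 − 1.0217)·131.25

8.1356 % ABV


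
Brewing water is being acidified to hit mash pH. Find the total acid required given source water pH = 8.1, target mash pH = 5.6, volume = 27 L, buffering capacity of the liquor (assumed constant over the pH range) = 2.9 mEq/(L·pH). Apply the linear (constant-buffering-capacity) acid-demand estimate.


acid = buffering capacity · (pH_source − pH_target) · V
acid = 2.9 · (8.1 − 5.6) · 27

195.7500 mEq


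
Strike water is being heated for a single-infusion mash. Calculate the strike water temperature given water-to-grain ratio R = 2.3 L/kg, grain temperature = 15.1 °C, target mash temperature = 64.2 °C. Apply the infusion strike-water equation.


T_strike = (0.41/R)·(T_mash − T_grain) + T_mash
T_strike = (0.41/2.3)·(64.2 − 15.1) + 64.2

72.9526 °C


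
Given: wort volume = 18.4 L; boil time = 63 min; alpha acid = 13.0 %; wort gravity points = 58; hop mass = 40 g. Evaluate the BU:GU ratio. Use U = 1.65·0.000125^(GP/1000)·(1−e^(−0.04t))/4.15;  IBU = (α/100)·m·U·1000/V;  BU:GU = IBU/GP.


U = 1.65·0.000125^(58/1000)·(1−e^(−0.04·63))/4.15 = 0.2171
IBU = (13.0/100)·40·0.2171·1000/18.4 = 61.3498
BU:GU = 61.3498/58

1.0578


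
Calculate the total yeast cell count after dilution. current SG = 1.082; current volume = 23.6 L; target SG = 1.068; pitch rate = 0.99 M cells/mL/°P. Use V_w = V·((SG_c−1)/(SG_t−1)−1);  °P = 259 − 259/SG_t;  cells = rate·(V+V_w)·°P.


V_w = 23.6·((1.082−1)/(1.068−1)−1) = 4.8588
V_final = 23.6 + 4.8588 = 28.4588
°P = 259 − 259/1.068 = 16.4906
cells = 0.99·28.4588·16.4906

464.6111 billion cells


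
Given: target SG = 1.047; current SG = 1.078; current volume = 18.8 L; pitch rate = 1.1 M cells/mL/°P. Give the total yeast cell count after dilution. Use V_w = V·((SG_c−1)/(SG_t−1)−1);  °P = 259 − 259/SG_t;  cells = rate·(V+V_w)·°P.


V_w = 18.8·((1.078−1)/(1.047−1)−1) = 12.4000
V_final = 18.8 + 12.4000 = 31.2000
°P = 259 − 259/1.047 = 11.6266
cells = 1.1·31.2000·11.6266

399.0233 billion cells


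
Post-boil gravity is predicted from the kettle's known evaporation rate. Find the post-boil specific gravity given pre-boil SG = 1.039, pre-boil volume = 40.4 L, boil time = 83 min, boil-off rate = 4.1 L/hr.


V_post = V_pre − rate·(t/60);  SG_post = 1 + (SG_pre−1)·V_pre/V_post
V_post = 40.4 − 4.1·(83/60) = 34.7283
SG_post = 1 + (1.039 − 1)·40.4/34.7283

1.0454


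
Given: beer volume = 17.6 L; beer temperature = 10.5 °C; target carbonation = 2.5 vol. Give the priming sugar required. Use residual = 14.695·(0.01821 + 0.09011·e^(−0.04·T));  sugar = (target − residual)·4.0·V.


residual = 14.695·(0.01821 + 0.09011·e^(−0.04·10.5)) = 1.1376
sugar = (2.5 − 1.1376)·4.0·17.6

95.9105 g


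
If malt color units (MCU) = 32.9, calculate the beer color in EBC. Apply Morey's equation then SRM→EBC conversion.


SRM = 1.4922·MCU^0.6859;  EBC = SRM·1.97
SRM = 1.4922·32.9^0.6859 = 16.3860
EBC = 16.3860·1.97

32.2803 EBC


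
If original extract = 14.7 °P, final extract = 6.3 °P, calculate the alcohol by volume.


SG = 259/(259 − P);  ABV = (OG − FG)·131.25
OG = 259/(259 − 14.7) = 1.0602
FG = 259/(259 − 6.3) = 1.0249
ABV = (1.0602 − 1.0249)·131.25

4.6254 % ABV


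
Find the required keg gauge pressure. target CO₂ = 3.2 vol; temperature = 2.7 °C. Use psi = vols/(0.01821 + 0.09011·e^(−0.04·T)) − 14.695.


psi = 3.2/(0.01821 + 0.09011·e^(−0.04·2.7)) − 14.695

17.5972 psi


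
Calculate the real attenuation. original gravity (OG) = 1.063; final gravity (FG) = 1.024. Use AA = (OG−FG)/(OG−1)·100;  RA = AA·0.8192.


AA = (1.063 − 1.024)/(1.063 − 1)·100 = 61.9048
RA = 61.9048·0.8192

50.7124 %


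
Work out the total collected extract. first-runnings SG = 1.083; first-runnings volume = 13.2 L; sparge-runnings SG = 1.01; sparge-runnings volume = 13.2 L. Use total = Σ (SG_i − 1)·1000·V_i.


first = (1.083 − 1)·1000·13.2 = 1095.6000
sparge = (1.01 − 1)·1000·13.2 = 132.0000
total = 1095.6000 + 132.0000

1227.6000 gravity·L


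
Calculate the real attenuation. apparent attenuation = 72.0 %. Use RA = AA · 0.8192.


RA = 72.0 · 0.8192

58.9824 %


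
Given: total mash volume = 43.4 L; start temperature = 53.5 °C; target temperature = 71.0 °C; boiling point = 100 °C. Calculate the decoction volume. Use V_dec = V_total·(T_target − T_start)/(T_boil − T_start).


V_dec = 43.4·(71.0 − 53.5)/(100 − 53.5)

16.3333 L


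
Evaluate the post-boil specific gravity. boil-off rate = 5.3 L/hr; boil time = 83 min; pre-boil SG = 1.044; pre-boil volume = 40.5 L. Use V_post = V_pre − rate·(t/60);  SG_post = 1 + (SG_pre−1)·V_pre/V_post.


V_post = 40.5 − 5.3·(83/60) = 33.1683
SG_post = 1 + (1.044 − 1)·40.5/33.1683

1.0537


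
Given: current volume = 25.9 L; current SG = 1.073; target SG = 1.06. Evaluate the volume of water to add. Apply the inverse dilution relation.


V_water = V·((SG_curr − 1)/(SG_target − 1) − 1)
V_water = 25.9·((1.073 − 1)/(1.06 − 1) − 1)

5.6117 L


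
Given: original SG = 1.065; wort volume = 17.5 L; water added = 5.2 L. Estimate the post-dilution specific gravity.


SG_new = 1 + (SG_old − 1)·V_old/(V_old + V_water)
pts = (1.065 − 1)·1000·17.5/(17.5 + 5.2) = 50.1101
SG_new = 1 + 50.1101/1000

1.0501


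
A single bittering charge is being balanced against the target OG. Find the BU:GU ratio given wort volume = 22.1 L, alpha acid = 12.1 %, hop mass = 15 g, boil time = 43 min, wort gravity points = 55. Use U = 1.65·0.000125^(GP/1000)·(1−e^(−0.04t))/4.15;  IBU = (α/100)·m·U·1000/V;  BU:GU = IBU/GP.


U = 1.65·0.000125^(55/1000)·(1−e^(−0.04·43))/4.15 = 0.1991
IBU = (12.1/100)·15·0.1991·1000/22.1 = 16.3515
BU:GU = 16.3515/55

0.2973


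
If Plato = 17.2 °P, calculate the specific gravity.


SG = 259/(259 − P)
SG = 259/(259 − 17.2)

1.0711


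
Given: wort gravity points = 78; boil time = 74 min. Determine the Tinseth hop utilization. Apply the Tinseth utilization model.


U = 1.65·0.000125^(GP/1000) · (1 − e^(−0.04·t))/4.15
bigness = 1.65·0.000125^(78/1000) = 0.8185
boil_factor = (1 − e^(−0.04·74))/4.15 = 0.2285
U = 0.8185 · 0.2285

0.1870


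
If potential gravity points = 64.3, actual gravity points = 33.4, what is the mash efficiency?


efficiency = actual / potential × 100
efficiency = 33.4 / 64.3 × 100

51.9440 %


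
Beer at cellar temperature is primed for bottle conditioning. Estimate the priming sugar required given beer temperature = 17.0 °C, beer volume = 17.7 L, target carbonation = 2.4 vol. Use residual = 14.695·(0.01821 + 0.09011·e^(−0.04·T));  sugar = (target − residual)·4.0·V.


residual = 14.695·(0.01821 + 0.09011·e^(−0.04·17.0)) = 0.9384
sugar = (2.4 − 0.9384)·4.0·17.7

103.4784 g


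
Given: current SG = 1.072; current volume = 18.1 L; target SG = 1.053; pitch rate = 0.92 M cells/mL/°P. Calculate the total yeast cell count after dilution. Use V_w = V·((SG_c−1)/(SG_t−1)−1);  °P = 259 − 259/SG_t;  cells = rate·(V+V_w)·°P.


V_w = 18.1·((1.072−1)/(1.053−1)−1) = 6.4887
V_final = 18.1 + 6.4887 = 24.5887
°P = 259 − 259/1.053 = 13.0361
cells = 0.92·24.5887·13.0361

294.8970 billion cells


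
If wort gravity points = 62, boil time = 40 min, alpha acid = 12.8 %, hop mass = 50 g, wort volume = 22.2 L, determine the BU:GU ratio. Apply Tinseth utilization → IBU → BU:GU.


U = 1.65·0.000125^(GP/1000)·(1−e^(−0.04t))/4.15;  IBU = (α/100)·m·U·1000/V;  BU:GU = IBU/GP
U = 1.65·0.000125^(62/1000)·(1−e^(−0.04·40))/4.15 = 0.1818
IBU = (12.8/100)·50·0.1818·1000/22.2 = 52.3999
BU:GU = 52.3999/62

0.8452


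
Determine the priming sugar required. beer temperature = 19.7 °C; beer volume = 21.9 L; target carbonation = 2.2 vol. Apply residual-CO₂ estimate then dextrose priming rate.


residual = 14.695·(0.01821 + 0.09011·e^(−0.04·T));  sugar = (target − residual)·4.0·V
residual = 14.695·(0.01821 + 0.09011·e^(−0.04·19.7)) = 0.8698
sugar = (2.2 − 0.8698)·4.0·21.9

116.5286 g


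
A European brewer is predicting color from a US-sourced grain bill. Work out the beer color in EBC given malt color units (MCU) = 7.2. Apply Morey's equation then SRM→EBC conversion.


SRM = 1.4922·MCU^0.6859;  EBC = SRM·1.97
SRM = 1.4922·7.2^0.6859 = 5.7792
EBC = 5.7792·1.97

11.3851 EBC


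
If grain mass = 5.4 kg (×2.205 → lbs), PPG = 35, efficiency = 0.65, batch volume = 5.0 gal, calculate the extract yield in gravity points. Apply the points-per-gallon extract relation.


points = lbs × PPG × eff / vol
lbs = 5.4 × 2.205 = 11.9070
points = 11.9070 × 35 × 0.65 / 5.0

54.1769 points


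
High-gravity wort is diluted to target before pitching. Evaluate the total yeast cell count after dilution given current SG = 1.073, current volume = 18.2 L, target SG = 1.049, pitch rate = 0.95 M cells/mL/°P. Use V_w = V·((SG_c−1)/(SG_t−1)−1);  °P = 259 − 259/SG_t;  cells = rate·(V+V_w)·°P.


V_w = 18.2·((1.073−1)/(1.049−1)−1) = 8.9143
V_final = 18.2 + 8.9143 = 27.1143
°P = 259 − 259/1.049 = 12.0982
cells = 0.95·27.1143·12.0982

311.6321 billion cells


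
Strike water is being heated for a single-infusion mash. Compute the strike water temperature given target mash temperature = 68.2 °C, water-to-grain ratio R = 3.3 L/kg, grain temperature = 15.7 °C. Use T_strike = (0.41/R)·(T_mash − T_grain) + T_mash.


T_strike = (0.41/3.3)·(68.2 − 15.7) + 68.2

74.7227 °C


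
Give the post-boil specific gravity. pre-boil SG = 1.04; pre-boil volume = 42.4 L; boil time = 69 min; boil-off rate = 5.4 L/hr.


V_post = V_pre − rate·(t/60);  SG_post = 1 + (SG_pre−1)·V_pre/V_post
V_post = 42.4 − 5.4·(69/60) = 36.1900
SG_post = 1 + (1.04 − 1)·42.4/36.1900

1.0469


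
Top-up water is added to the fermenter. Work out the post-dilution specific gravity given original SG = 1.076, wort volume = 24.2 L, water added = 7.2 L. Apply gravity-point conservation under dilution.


SG_new = 1 + (SG_old − 1)·V_old/(V_old + V_water)
pts = (1.076 − 1)·1000·24.2/(24.2 + 7.2) = 58.5732
SG_new = 1 + 58.5732/1000

1.0586


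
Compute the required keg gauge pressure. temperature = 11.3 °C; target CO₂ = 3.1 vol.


psi = vols/(0.01821 + 0.09011·e^(−0.04·T)) − 14.695
psi = 3.1/(0.01821 + 0.09011·e^(−0.04·11.3)) − 14.695

26.3364 psi


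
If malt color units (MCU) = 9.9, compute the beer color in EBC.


SRM = 1.4922·MCU^0.6859;  EBC = SRM·1.97
SRM = 1.4922·9.9^0.6859 = 7.1901
EBC = 7.1901·1.97

14.1644 EBC


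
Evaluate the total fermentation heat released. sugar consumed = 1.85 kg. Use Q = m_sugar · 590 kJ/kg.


Q = 1.85 · 590

1091.5000 kJ


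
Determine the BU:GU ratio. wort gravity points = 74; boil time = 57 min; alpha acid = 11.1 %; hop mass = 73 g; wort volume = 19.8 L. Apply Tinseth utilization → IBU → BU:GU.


U = 1.65·0.000125^(GP/1000)·(1−e^(−0.04t))/4.15;  IBU = (α/100)·m·U·1000/V;  BU:GU = IBU/GP
U = 1.65·0.000125^(74/1000)·(1−e^(−0.04·57))/4.15 = 0.1835
IBU = (11.1/100)·73·0.1835·1000/19.8 = 75.1150
BU:GU = 75.1150/74

1.0151


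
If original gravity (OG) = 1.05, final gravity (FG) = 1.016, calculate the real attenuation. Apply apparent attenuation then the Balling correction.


AA = (OG−FG)/(OG−1)·100;  RA = AA·0.8192
AA = (1.05 − 1.016)/(1.05 − 1)·100 = 68.0000
RA = 68.0000·0.8192

55.7056 %


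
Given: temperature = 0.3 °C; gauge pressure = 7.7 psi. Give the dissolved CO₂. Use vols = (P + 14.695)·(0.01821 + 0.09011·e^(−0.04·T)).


vols = (7.7 + 14.695)·(0.01821 + 0.09011·e^(−0.04·0.3))

2.4018 volumes


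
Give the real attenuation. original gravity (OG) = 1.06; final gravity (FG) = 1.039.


AA = (OG−FG)/(OG−1)·100;  RA = AA·0.8192
AA = (1.06 − 1.039)/(1.06 − 1)·100 = 35.0000
RA = 35.0000·0.8192

28.6720 %


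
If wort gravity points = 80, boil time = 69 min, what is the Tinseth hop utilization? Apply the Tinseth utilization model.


U = 1.65·0.000125^(GP/1000) · (1 − e^(−0.04·t))/4.15
bigness = 1.65·0.000125^(80/1000) = 0.8040
boil_factor = (1 − e^(−0.04·69))/4.15 = 0.2257
U = 0.8040 · 0.2257

0.1815


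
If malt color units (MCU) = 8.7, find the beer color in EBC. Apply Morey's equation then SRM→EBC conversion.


SRM = 1.4922·MCU^0.6859;  EBC = SRM·1.97
SRM = 1.4922·8.7^0.6859 = 6.5803
EBC = 6.5803·1.97

12.9631 EBC


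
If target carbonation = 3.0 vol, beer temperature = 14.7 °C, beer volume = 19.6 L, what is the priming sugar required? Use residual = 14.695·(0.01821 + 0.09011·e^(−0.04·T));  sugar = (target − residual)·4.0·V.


residual = 14.695·(0.01821 + 0.09011·e^(−0.04·14.7)) = 1.0031
sugar = (3.0 − 1.0031)·4.0·19.6

156.5580 g


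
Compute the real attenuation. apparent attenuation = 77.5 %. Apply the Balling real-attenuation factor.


RA = AA · 0.8192
RA = 77.5 · 0.8192

63.4880 %


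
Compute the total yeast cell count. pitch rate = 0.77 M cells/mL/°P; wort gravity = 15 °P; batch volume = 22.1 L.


cells (billions) = rate · V_L · °P
cells = 0.77 · 22.1 · 15

255.2550 billion cells


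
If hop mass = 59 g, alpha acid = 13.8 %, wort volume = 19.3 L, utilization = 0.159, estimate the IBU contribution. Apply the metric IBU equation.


IBU = (α/100)·mass·U·1000 / V
IBU = (13.8/100)·59·0.159·1000 / 19.3

67.0766 IBU


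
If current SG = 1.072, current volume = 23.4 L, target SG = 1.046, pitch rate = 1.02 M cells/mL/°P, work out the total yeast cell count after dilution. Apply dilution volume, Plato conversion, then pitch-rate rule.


V_w = V·((SG_c−1)/(SG_t−1)−1);  °P = 259 − 259/SG_t;  cells = rate·(V+V_w)·°P
V_w = 23.4·((1.072−1)/(1.046−1)−1) = 13.2261
V_final = 23.4 + 13.2261 = 36.6261
°P = 259 − 259/1.046 = 11.3901
cells = 1.02·36.6261·11.3901

425.5167 billion cells


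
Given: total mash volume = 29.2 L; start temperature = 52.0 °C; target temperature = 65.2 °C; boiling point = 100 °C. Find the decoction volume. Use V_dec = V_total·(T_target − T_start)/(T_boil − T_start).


V_dec = 29.2·(65.2 − 52.0)/(100 − 52.0)

8.0300 L


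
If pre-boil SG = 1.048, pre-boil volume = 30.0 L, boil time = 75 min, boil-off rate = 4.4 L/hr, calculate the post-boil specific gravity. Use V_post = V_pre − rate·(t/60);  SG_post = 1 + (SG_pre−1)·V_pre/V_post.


V_post = 30.0 − 4.4·(75/60) = 24.5000
SG_post = 1 + (1.048 − 1)·30.0/24.5000

1.0588


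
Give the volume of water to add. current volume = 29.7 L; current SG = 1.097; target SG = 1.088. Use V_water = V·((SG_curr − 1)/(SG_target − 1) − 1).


V_water = 29.7·((1.097 − 1)/(1.088 − 1) − 1)

3.0375 L


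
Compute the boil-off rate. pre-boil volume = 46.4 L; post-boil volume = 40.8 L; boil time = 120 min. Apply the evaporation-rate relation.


rate = (V_pre − V_post) / (t_min/60)
rate = (46.4 − 40.8) / (120/60)

2.8000 L/hr


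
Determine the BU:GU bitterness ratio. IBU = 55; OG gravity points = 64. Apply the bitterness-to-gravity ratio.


BU:GU = IBU / OG_points
BU:GU = 55 / 64

0.8594


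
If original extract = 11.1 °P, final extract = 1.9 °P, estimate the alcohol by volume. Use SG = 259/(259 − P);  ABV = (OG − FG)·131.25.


OG = 259/(259 − 11.1) = 1.0448
FG = 259/(259 − 1.9) = 1.0074
ABV = (1.0448 − 1.0074)·131.25

4.9069 % ABV


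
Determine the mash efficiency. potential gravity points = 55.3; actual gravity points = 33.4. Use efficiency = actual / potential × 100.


efficiency = 33.4 / 55.3 × 100

60.3978 %


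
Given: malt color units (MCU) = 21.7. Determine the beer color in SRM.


SRM = 1.4922 · MCU^0.6859
SRM = 1.4922 · 21.7^0.6859

12.3170 SRM


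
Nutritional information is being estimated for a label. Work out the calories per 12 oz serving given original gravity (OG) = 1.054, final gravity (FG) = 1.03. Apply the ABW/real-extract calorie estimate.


ABW = (OG−FG)·131.25·0.79/FG;  °P = 259 − 259/SG (for OG→OE and FG→AE);  RE = 0.1808·OE + 0.8192·AE;  Cal = (6.9·ABW + 4·(RE−0.1))·FG·3.55
ABW = (1.054 − 1.03)·131.25·0.79/1.03 = 2.4160
OE = 259 − 259/1.054 = 13.2694 °P
AE = 259 − 259/1.03 = 7.5437 °P
RE = 0.1808·13.2694 + 0.8192·7.5437 = 8.5789 °P
Cal = (6.9·2.4160 + 4·(8.5789−0.1))·1.03·3.55

184.9683 kcal


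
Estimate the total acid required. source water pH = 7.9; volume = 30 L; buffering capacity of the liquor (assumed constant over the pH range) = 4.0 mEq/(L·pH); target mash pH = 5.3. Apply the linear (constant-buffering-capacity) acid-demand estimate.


acid = buffering capacity · (pH_source − pH_target) · V
acid = 4.0 · (7.9 − 5.3) · 30

312.0000 mEq


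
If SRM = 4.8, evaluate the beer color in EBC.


EBC = SRM · 1.97
EBC = 4.8 · 1.97

9.4560 EBC
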